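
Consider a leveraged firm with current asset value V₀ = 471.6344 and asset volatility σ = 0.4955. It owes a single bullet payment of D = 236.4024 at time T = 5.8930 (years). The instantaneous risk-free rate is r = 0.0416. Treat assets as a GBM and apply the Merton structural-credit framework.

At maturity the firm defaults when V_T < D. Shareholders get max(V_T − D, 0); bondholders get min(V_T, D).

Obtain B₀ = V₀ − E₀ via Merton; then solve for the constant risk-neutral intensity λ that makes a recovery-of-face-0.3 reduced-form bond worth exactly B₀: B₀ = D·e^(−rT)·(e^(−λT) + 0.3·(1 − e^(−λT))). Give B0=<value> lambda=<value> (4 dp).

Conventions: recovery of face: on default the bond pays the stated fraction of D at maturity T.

B0=145.0293 lambda=0.0626

Apply the equity-as-call identities (strike 236.4024, horizon 5.8930 years):
d₁ = [ln(V₀/D) + (r + σ²/2)T] / (σ√T)
   = [ln(471.6344/236.4024) + (0.0416 + 0.5·0.4955²)·5.8930] / (0.4955·√5.8930)
   = [0.690669 + 0.968574] / 1.202851 = 1.379425
d₂ = d₁ − σ√T = 1.379425 − 1.202851 = 0.176574
N(d₁) = 0.916118,  N(d₂) = 0.570078,  e^(−rT) = 0.782588
E₀ = V₀·N(d₁) − D·e^(−rT)·N(d₂)
   = 471.6344·0.916118 − 236.4024·0.782588·0.570078 = 326.605060
B₀ = V₀ − E₀ = 471.6344 − 326.605060 = 145.029340
e^(−λT) = (B₀·e^(rT)/D − 0.3)/(1 − 0.3) = (145.0293·1.277811/236.4024 − 0.3)/0.7 = 0.69131144
λ = −ln(0.69131144)/5.8930 = 0.062645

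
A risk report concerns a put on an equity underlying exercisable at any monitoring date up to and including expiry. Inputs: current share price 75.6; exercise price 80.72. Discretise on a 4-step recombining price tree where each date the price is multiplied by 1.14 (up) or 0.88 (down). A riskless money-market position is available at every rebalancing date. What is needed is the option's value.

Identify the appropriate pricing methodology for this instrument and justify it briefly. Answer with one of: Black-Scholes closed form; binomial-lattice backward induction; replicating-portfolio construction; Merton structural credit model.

framework: binomial-lattice backward induction

Key observation: the put (strike 80.72 on spot 75.6) is American-style on a 4-step discrete price model, so the early-exercise decision at every node requires stepwise backward valuation — a closed form cannot price the exercise right.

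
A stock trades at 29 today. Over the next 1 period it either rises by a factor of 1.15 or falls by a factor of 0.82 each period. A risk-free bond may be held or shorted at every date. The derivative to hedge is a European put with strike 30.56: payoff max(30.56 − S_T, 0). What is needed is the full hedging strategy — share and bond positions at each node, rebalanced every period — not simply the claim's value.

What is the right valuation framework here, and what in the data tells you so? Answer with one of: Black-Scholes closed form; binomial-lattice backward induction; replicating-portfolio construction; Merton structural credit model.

framework: replicating-portfolio construction

Key observation: what is demanded is not a single number but the (Δ, B) position at each node of the 1.15/0.82 tree starting at 29; constructing those positions is the replicating-portfolio method.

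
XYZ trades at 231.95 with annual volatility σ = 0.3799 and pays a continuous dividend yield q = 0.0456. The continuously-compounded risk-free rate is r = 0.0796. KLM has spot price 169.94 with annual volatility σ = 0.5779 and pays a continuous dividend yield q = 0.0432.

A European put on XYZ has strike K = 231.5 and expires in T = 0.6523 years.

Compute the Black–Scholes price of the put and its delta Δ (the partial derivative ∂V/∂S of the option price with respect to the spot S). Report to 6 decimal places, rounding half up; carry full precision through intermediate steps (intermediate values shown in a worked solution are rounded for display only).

σ√T = 0.3799·√0.6523 = 0.306827
d₁ = (ln(S/K) + (r−q+σ²/2)T) / (σ√T) = (ln(231.95/231.5) + (0.0796−0.0456+0.3799²/2)·0.6523) / 0.306827 = (0.001942 + 0.069249) / 0.306827 = 0.232025
d₂ = d₁ − σ√T = 0.232025 − 0.306827 = -0.074802
e^{−rT} = 0.949402
e^{−qT} = 0.970693
N(−d₁) = 0.408259,  N(−d₂) = 0.529814
Put price V = K·e^{−rT}·N(−d₂) − S·e^{−qT}·N(−d₁) = 116.445922 − 91.920511 = 24.525411
Δ = −e^{−qT}·N(−d₁) = -0.396295

price = 24.525411
Δ = -0.396295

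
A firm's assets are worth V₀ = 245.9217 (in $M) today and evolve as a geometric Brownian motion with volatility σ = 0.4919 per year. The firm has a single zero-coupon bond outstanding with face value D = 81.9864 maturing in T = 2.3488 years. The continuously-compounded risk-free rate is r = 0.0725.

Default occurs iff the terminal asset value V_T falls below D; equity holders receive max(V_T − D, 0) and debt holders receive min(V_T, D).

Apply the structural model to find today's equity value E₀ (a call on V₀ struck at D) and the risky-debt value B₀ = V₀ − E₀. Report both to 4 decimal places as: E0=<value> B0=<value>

E0=178.5495 B0=67.3722

Apply the equity-as-call identities (strike 81.9864, horizon 2.3488 years):
d₁ = [ln(V₀/D) + (r + σ²/2)T] / (σ√T)
   = [ln(245.9217/81.9864) + (0.0725 + 0.5·0.4919²)·2.3488] / (0.4919·√2.3488)
   = [1.098460 + 0.454452] / 0.753876 = 2.059904
d₂ = d₁ − σ√T = 2.059904 − 0.753876 = 1.306029
N(d₁) = 0.980296,  N(d₂) = 0.904229,  e^(−rT) = 0.843422
E₀ = V₀·N(d₁) − D·e^(−rT)·N(d₂)
   = 245.9217·0.980296 − 81.9864·0.843422·0.904229 = 178.549485
B₀ = V₀ − E₀ = 245.9217 − 178.549485 = 67.372215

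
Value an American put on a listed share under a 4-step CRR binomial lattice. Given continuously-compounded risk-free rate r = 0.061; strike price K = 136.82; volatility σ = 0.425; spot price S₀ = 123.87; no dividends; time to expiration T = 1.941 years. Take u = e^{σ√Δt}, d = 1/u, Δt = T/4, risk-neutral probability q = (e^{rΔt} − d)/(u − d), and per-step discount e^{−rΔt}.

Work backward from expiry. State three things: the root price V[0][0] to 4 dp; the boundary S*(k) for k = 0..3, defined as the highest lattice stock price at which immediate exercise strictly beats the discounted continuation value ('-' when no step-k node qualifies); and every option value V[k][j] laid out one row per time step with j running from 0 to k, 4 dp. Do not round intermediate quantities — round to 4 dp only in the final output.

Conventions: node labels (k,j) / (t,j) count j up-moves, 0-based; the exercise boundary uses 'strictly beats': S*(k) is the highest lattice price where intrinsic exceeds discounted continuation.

price = 30.4675
boundary = - - 68.5199 92.1279
tree:
30.4675
46.6266 14.6374
68.3001 25.7574 3.3446
85.8586 44.6921 6.5813 0.0000
98.9176 68.3001 12.9500 0.0000 0.0000

Δt=0.48525  u=1.34454  d=0.74375  q=0.47653  discount=0.97083
step 4 (expiry): payoffs max(K−S,0) = 98.9176 68.3001 12.9500 0.0000 0.0000
step 3: (k=3,j=0): S=50.9614, K−S=85.8586, hold=81.8680 ⇒ V=85.8586 exercise | (k=3,j=1): S=92.1279, K−S=44.6921, hold=40.7015 ⇒ V=44.6921 exercise | (k=3,j=2): S=166.5486, K−S=0.0000, hold=6.5813 ⇒ V=6.5813 continue | (k=3,j=3): S=301.0861, K−S=0.0000, hold=0.0000 ⇒ V=0.0000 continue  boundary S*=92.1279
step 2: (k=2,j=0): S=68.5199, K−S=68.3001, hold=64.3096 ⇒ V=68.3001 exercise | (k=2,j=1): S=123.8700, K−S=12.9500, hold=25.7574 ⇒ V=25.7574 continue | (k=2,j=2): S=223.9318, K−S=0.0000, hold=3.3446 ⇒ V=3.3446 continue  boundary S*=68.5199
step 1: (k=1,j=0): S=92.1279, K−S=44.6921, hold=46.6266 ⇒ V=46.6266 continue | (k=1,j=1): S=166.5486, K−S=0.0000, hold=14.6374 ⇒ V=14.6374 continue  boundary S*=-
step 0: (k=0,j=0): S=123.8700, K−S=12.9500, hold=30.4675 ⇒ V=30.4675 continue  boundary S*=-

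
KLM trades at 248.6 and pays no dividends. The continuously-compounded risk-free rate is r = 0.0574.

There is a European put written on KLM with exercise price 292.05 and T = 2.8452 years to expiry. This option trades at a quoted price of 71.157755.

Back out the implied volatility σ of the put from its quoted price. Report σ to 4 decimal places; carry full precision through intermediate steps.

At σ = 0.4372 the Black–Scholes value reproduces the quote:
σ√T = 0.4372·√2.8452 = 0.737457
d₁ = (ln(S/K) + (r+σ²/2)T) / (σ√T) = (ln(248.6/292.05) + (0.0574+0.4372²/2)·2.8452) / 0.737457 = (-0.161080 + 0.435236) / 0.737457 = 0.371759
d₂ = d₁ − σ√T = 0.371759 − 0.737457 = -0.365698
e^{−rT} = 0.849324
N(−d₁) = 0.355036,  N(−d₂) = 0.642705
V = K·e^{−rT}·N(−d₂) − S·N(−d₁) = 159.419781 − 88.262026 = 71.157755 (equal to the quote); since ∂V/∂σ > 0 for all σ, the implied volatility is unique

sigma = 0.4372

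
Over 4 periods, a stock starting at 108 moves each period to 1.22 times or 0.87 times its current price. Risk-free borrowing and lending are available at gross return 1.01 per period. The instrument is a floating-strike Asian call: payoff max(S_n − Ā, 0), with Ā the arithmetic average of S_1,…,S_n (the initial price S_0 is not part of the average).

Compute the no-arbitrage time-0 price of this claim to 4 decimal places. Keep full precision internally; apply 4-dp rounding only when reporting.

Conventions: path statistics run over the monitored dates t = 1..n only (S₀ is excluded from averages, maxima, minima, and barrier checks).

price = 7.8176

No-arbitrage gives p* = (R−d)/(u−d) = 0.4000: enumerate every path, weight its payoff by its p*-probability, and discount by R^4.
Enumerate all 2^4 = 16 price paths (U = up ×1.22, D = down ×0.87); each path with k up-moves has probability p*^k·(1−p*)^(4−k).
DDDD: Ā=77.1741, payoff=0.0000, prob=0.129600
UDDD: Ā=108.2212, payoff=0.0000, prob=0.086400
DUDD: Ā=98.7712, payoff=0.0000, prob=0.086400
UUDD: Ā=138.5067, payoff=0.0000, prob=0.057600
DDUD: Ā=90.5497, payoff=0.0000, prob=0.086400
UDUD: Ā=126.9777, payoff=0.0000, prob=0.057600
DUUD: Ā=117.5277, payoff=4.1419, prob=0.057600
UUUD: Ā=164.8090, payoff=5.8081, prob=0.038400
DDDU: Ā=83.3970, payoff=3.3674, prob=0.086400
UDDU: Ā=116.9475, payoff=4.7221, prob=0.057600
DUDU: Ā=107.4975, payoff=14.1721, prob=0.057600
UUDU: Ā=150.7436, payoff=19.8735, prob=0.038400
DDUU: Ā=99.2760, payoff=22.3936, prob=0.057600
UDUU: Ā=139.2146, payoff=31.4025, prob=0.038400
DUUU: Ā=129.7646, payoff=40.8525, prob=0.038400
UUUU: Ā=181.9687, payoff=57.2874, prob=0.025600
Price = Σ prob·payoff / R^4 = 8.135009 / 1.040604 = 7.8176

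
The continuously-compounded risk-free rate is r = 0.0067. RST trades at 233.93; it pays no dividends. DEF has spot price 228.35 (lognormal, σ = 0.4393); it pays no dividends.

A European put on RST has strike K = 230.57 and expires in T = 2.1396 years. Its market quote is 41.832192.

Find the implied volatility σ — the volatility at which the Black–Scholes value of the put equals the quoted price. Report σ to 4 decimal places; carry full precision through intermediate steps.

sigma = 0.3384

At σ = 0.3384 the Black–Scholes value reproduces the quote:
σ√T = 0.3384·√2.1396 = 0.494990
d₁ = (ln(S/K) + (r+σ²/2)T) / (σ√T) = (ln(233.93/230.57) + (0.0067+0.3384²/2)·2.1396) / 0.494990 = (0.014467 + 0.136843) / 0.494990 = 0.305684
d₂ = d₁ − σ√T = 0.305684 − 0.494990 = -0.189307
e^{−rT} = 0.985767
N(−d₁) = 0.379923,  N(−d₂) = 0.575074
V = K·e^{−rT}·N(−d₂) − S·N(−d₁) = 130.707525 − 88.875333 = 41.832192 (the observed quote) — the price is monotone increasing in volatility, hence this σ is the only solution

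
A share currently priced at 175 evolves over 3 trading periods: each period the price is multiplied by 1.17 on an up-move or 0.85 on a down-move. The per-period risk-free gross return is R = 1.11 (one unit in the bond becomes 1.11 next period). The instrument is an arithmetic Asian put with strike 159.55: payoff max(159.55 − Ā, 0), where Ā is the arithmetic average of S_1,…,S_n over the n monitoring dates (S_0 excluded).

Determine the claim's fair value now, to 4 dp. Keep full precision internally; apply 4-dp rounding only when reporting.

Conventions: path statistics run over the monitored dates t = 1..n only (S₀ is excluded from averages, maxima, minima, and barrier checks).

price = 0.5960

Risk-neutral up-probability p* = (R−d)/(u−d) = (1.11−0.85)/(1.17−0.85) = 0.8125; the claim prices as the p*-weighted sum of path payoffs discounted by R^3.
Enumerate all 2^3 = 8 price paths (U = up ×1.17, D = down ×0.85); each path with k up-moves has probability p*^k·(1−p*)^(3−k).
DDD: Ā=127.5531, payoff=31.9969, prob=0.006592
UDD: Ā=175.5731, payoff=0.0000, prob=0.028564
DUD: Ā=156.9065, payoff=2.6435, prob=0.028564
UUD: Ā=215.9771, payoff=0.0000, prob=0.123779
DDU: Ā=141.0398, payoff=18.5102, prob=0.028564
UDU: Ā=194.1371, payoff=0.0000, prob=0.123779
DUU: Ā=175.4705, payoff=0.0000, prob=0.123779
UUU: Ā=241.5299, payoff=0.0000, prob=0.536377
Price = Σ prob·payoff / R^3 = 0.815162 / 1.367631 = 0.5960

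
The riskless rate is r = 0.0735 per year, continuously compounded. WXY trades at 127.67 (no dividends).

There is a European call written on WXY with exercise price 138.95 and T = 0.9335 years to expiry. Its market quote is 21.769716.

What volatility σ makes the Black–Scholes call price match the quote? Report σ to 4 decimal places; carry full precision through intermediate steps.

At σ = 0.4632 the Black–Scholes value reproduces the quote:
σ√T = 0.4632·√0.9335 = 0.447534
d₁ = (ln(S/K) + (r+σ²/2)T) / (σ√T) = (ln(127.67/138.95) + (0.0735+0.4632²/2)·0.9335) / 0.447534 = (-0.084665 + 0.168755) / 0.447534 = 0.187897
d₂ = d₁ − σ√T = 0.187897 − 0.447534 = -0.259637
e^{−rT} = 0.933689
N(d₁) = 0.574521,  N(d₂) = 0.397572
V = S·N(d₁) − K·e^{−rT}·N(d₂) = 73.349119 − 51.579404 = 21.769716 (equal to the quote); since ∂V/∂σ > 0 for all σ, the implied volatility is unique

sigma = 0.4632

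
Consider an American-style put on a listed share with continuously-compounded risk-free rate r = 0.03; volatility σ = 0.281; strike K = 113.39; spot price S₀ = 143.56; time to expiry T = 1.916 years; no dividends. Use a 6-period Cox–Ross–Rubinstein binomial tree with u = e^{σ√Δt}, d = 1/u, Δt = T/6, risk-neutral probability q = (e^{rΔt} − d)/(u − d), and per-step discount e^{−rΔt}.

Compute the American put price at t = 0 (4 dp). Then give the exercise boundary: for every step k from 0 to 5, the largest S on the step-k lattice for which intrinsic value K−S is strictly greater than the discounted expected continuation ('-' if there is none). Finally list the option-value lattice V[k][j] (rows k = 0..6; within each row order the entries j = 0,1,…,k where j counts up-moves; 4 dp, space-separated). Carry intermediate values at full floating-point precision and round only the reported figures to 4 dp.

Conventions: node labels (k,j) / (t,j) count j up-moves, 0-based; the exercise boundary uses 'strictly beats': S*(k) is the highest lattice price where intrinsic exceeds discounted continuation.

price = 6.8332
boundary = - - - - 76.0648 89.1551
tree:
6.8332
10.9511 2.6911
17.1022 4.7783 0.5764
25.8342 8.3701 1.1423 0.0000
37.3252 14.4083 2.2638 0.0000 0.0000
48.4935 24.2349 4.4866 0.0000 0.0000 0.0000
58.0220 37.3252 8.8919 0.0000 0.0000 0.0000 0.0000

params: Δt=0.31933 u=1.17209 d=0.85317 q=0.49057 e^(-rΔt)=0.99047
t_6 payoffs: 58.0220 37.3252 8.8919 0.0000 0.0000 0.0000 0.0000
t_5: node(5,0) S=64.8965 payoff=48.4935 vs cont=47.4124 → 48.4935 [stop]  node(5,1) S=89.1551 payoff=24.2349 vs cont=23.1538 → 24.2349 [stop]  node(5,2) S=122.4816 payoff=0.0000 vs cont=4.4866 → 4.4866 [wait]  node(5,3) S=168.2658 payoff=0.0000 vs cont=0.0000 → 0.0000 [wait]  node(5,4) S=231.1643 payoff=0.0000 vs cont=0.0000 → 0.0000 [wait]  node(5,5) S=317.5746 payoff=0.0000 vs cont=0.0000 → 0.0000 [wait]  ⇒ S*(5)=89.1551
t_4: node(4,0) S=76.0648 payoff=37.3252 vs cont=36.2441 → 37.3252 [stop]  node(4,1) S=104.4981 payoff=8.8919 vs cont=14.4083 → 14.4083 [wait]  node(4,2) S=143.5600 payoff=0.0000 vs cont=2.2638 → 2.2638 [wait]  node(4,3) S=197.2234 payoff=0.0000 vs cont=0.0000 → 0.0000 [wait]  node(4,4) S=270.9463 payoff=0.0000 vs cont=0.0000 → 0.0000 [wait]  ⇒ S*(4)=76.0648
t_3: node(3,0) S=89.1551 payoff=24.2349 vs cont=25.8342 → 25.8342 [wait]  node(3,1) S=122.4816 payoff=0.0000 vs cont=8.3701 → 8.3701 [wait]  node(3,2) S=168.2658 payoff=0.0000 vs cont=1.1423 → 1.1423 [wait]  node(3,3) S=231.1643 payoff=0.0000 vs cont=0.0000 → 0.0000 [wait]  ⇒ S*(3)=-
t_2: node(2,0) S=104.4981 payoff=8.8919 vs cont=17.1022 → 17.1022 [wait]  node(2,1) S=143.5600 payoff=0.0000 vs cont=4.7783 → 4.7783 [wait]  node(2,2) S=197.2234 payoff=0.0000 vs cont=0.5764 → 0.5764 [wait]  ⇒ S*(2)=-
t_1: node(1,0) S=122.4816 payoff=0.0000 vs cont=10.9511 → 10.9511 [wait]  node(1,1) S=168.2658 payoff=0.0000 vs cont=2.6911 → 2.6911 [wait]  ⇒ S*(1)=-
t_0: node(0,0) S=143.5600 payoff=0.0000 vs cont=6.8332 → 6.8332 [wait]  ⇒ S*(0)=-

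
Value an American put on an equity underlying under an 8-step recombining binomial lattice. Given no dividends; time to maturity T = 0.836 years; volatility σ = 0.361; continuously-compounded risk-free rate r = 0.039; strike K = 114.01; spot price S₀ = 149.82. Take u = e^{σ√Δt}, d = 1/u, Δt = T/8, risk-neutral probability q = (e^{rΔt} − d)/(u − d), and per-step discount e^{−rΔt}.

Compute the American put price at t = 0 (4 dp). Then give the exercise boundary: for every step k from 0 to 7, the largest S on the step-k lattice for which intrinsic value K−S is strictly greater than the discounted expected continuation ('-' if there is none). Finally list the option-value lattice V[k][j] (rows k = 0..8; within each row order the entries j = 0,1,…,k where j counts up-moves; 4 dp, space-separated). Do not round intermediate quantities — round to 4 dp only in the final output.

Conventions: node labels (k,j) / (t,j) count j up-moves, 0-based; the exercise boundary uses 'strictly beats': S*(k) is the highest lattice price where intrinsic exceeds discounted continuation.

price = 4.0038
boundary = - - - - - 83.5915 74.3842 83.5915
tree:
4.0038
6.3693 1.5585
9.9001 2.7228 0.3515
14.9564 4.6848 0.6898 0.0000
21.8088 7.9011 1.3537 0.0000 0.0000
30.4185 12.9695 2.6563 0.0000 0.0000 0.0000
39.6258 20.4758 5.2125 0.0000 0.0000 0.0000 0.0000
47.8190 30.4185 10.2285 0.0000 0.0000 0.0000 0.0000 0.0000
55.1097 39.6258 20.0715 0.0000 0.0000 0.0000 0.0000 0.0000 0.0000

params: Δt=0.10450 u=1.12378 d=0.88985 q=0.48832 e^(-rΔt)=0.99593
t_8 payoffs: 55.1097 39.6258 20.0715 0.0000 0.0000 0.0000 0.0000 0.0000 0.0000
t_7: node(7,0) S=66.1910 payoff=47.8190 vs cont=47.3553 → 47.8190 [stop]  node(7,1) S=83.5915 payoff=30.4185 vs cont=29.9548 → 30.4185 [stop]  node(7,2) S=105.5663 payoff=8.4437 vs cont=10.2285 → 10.2285 [wait]  node(7,3) S=133.3178 payoff=0.0000 vs cont=0.0000 → 0.0000 [wait]  node(7,4) S=168.3648 payoff=0.0000 vs cont=0.0000 → 0.0000 [wait]  node(7,5) S=212.6250 payoff=0.0000 vs cont=0.0000 → 0.0000 [wait]  node(7,6) S=268.5205 payoff=0.0000 vs cont=0.0000 → 0.0000 [wait]  node(7,7) S=339.1099 payoff=0.0000 vs cont=0.0000 → 0.0000 [wait]  ⇒ S*(7)=83.5915
t_6: node(6,0) S=74.3842 payoff=39.6258 vs cont=39.1621 → 39.6258 [stop]  node(6,1) S=93.9385 payoff=20.0715 vs cont=20.4758 → 20.4758 [wait]  node(6,2) S=118.6333 payoff=0.0000 vs cont=5.2125 → 5.2125 [wait]  node(6,3) S=149.8200 payoff=0.0000 vs cont=0.0000 → 0.0000 [wait]  node(6,4) S=189.2051 payoff=0.0000 vs cont=0.0000 → 0.0000 [wait]  node(6,5) S=238.9439 payoff=0.0000 vs cont=0.0000 → 0.0000 [wait]  node(6,6) S=301.7581 payoff=0.0000 vs cont=0.0000 → 0.0000 [wait]  ⇒ S*(6)=74.3842
t_5: node(5,0) S=83.5915 payoff=30.4185 vs cont=30.1514 → 30.4185 [stop]  node(5,1) S=105.5663 payoff=8.4437 vs cont=12.9695 → 12.9695 [wait]  node(5,2) S=133.3178 payoff=0.0000 vs cont=2.6563 → 2.6563 [wait]  node(5,3) S=168.3648 payoff=0.0000 vs cont=0.0000 → 0.0000 [wait]  node(5,4) S=212.6250 payoff=0.0000 vs cont=0.0000 → 0.0000 [wait]  node(5,5) S=268.5205 payoff=0.0000 vs cont=0.0000 → 0.0000 [wait]  ⇒ S*(5)=83.5915
t_4: node(4,0) S=93.9385 payoff=20.0715 vs cont=21.8088 → 21.8088 [wait]  node(4,1) S=118.6333 payoff=0.0000 vs cont=7.9011 → 7.9011 [wait]  node(4,2) S=149.8200 payoff=0.0000 vs cont=1.3537 → 1.3537 [wait]  node(4,3) S=189.2051 payoff=0.0000 vs cont=0.0000 → 0.0000 [wait]  node(4,4) S=238.9439 payoff=0.0000 vs cont=0.0000 → 0.0000 [wait]  ⇒ S*(4)=-
t_3: node(3,0) S=105.5663 payoff=8.4437 vs cont=14.9564 → 14.9564 [wait]  node(3,1) S=133.3178 payoff=0.0000 vs cont=4.6848 → 4.6848 [wait]  node(3,2) S=168.3648 payoff=0.0000 vs cont=0.6898 → 0.6898 [wait]  node(3,3) S=212.6250 payoff=0.0000 vs cont=0.0000 → 0.0000 [wait]  ⇒ S*(3)=-
t_2: node(2,0) S=118.6333 payoff=0.0000 vs cont=9.9001 → 9.9001 [wait]  node(2,1) S=149.8200 payoff=0.0000 vs cont=2.7228 → 2.7228 [wait]  node(2,2) S=189.2051 payoff=0.0000 vs cont=0.3515 → 0.3515 [wait]  ⇒ S*(2)=-
t_1: node(1,0) S=133.3178 payoff=0.0000 vs cont=6.3693 → 6.3693 [wait]  node(1,1) S=168.3648 payoff=0.0000 vs cont=1.5585 → 1.5585 [wait]  ⇒ S*(1)=-
t_0: node(0,0) S=149.8200 payoff=0.0000 vs cont=4.0038 → 4.0038 [wait]  ⇒ S*(0)=-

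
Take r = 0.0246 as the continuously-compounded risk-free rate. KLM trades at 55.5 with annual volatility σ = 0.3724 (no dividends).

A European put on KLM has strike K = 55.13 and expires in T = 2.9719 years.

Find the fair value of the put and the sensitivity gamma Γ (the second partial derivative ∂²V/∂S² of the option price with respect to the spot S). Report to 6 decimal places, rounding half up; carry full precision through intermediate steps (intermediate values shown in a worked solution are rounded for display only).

price = 11.409941
Γ = 0.010140

σ√T = 0.3724·√2.9719 = 0.641988
d₁ = (ln(S/K) + (r+σ²/2)T) / (σ√T) = (ln(55.5/55.13) + (0.0246+0.3724²/2)·2.9719) / 0.641988 = (0.006689 + 0.279183) / 0.641988 = 0.445292
d₂ = d₁ − σ√T = 0.445292 − 0.641988 = -0.196696
e^{−rT} = 0.929500
N(−d₁) = 0.328054,  N(−d₂) = 0.577967
Put price V = K·e^{−rT}·N(−d₂) − S·N(−d₁) = 29.616963 − 18.207022 = 11.409941
φ(d₁) = (1/√(2π))·e^{−d₁²/2} = 0.361288
Γ = φ(d₁) / (S·σ·√T) = 0.010140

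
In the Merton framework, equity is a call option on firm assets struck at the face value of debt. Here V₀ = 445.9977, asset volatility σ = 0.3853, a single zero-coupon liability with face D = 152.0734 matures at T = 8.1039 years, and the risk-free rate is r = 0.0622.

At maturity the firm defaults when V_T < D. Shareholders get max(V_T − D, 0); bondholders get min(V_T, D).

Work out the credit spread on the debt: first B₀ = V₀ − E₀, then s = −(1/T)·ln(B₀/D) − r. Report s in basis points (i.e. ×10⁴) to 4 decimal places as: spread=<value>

Apply the equity-as-call identities (strike 152.0734, horizon 8.1039 years):
d₁ = [ln(V₀/D) + (r + σ²/2)T] / (σ√T)
   = [ln(445.9977/152.0734) + (0.0622 + 0.5·0.3853²)·8.1039] / (0.3853·√8.1039)
   = [1.075950 + 1.105599] / 1.096847 = 1.988928
d₂ = d₁ − σ√T = 1.988928 − 1.096847 = 0.892081
N(d₁) = 0.976645,  N(d₂) = 0.813825,  e^(−rT) = 0.604072
E₀ = V₀·N(d₁) − D·e^(−rT)·N(d₂)
   = 445.9977·0.976645 − 152.0734·0.604072·0.813825 = 360.821007
B₀ = V₀ − E₀ = 445.9977 − 360.821007 = 85.176693
spread = −(1/T)·ln(B₀/D) − r = −(1/8.1039)·ln(85.176693/152.0734) − 0.0622 = 0.00932549
in basis points: 0.00932549 × 10⁴ = 93.2549 bp

spread=93.2549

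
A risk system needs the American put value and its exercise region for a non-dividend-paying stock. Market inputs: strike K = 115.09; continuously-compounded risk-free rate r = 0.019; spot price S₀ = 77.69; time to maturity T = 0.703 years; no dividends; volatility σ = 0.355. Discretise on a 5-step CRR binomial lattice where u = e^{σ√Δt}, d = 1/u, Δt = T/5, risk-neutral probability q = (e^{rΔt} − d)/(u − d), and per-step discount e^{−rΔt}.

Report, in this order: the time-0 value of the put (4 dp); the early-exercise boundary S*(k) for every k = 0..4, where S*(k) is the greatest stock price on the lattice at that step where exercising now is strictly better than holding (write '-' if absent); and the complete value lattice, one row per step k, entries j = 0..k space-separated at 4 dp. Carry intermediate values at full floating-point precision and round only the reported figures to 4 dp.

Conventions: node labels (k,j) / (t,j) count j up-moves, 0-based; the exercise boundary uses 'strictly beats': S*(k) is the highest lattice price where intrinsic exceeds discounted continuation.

Δt=0.14060, u=1.14238, d=0.87537, q=0.47679, disc=e^(-rΔt)=0.99733
k=5 terminal: V=max(K-S,0) → 75.1587 62.9784 47.0828 26.3386 0.0000 0.0000
k=4: j=0 S=45.6167 intr=69.4733 cont=69.1663 V=69.4733[EX]; j=1 S=59.5312 intr=55.5588 cont=55.2518 V=55.5588[EX]; j=2 S=77.6900 intr=37.4000 cont=37.0930 V=37.4000[EX]; j=3 S=101.3878 intr=13.7022 cont=13.7439 V=13.7439[hold]; j=4 S=132.3142 intr=0.0000 cont=0.0000 V=0.0000[hold]  S*(4)=77.6900
k=3: j=0 S=52.1116 intr=62.9784 cont=62.6714 V=62.9784[EX]; j=1 S=68.0072 intr=47.0828 cont=46.7758 V=47.0828[EX]; j=2 S=88.7514 intr=26.3386 cont=26.0513 V=26.3386[EX]; j=3 S=115.8233 intr=0.0000 cont=7.1718 V=7.1718[hold]  S*(3)=88.7514
k=2: j=0 S=59.5312 intr=55.5588 cont=55.2518 V=55.5588[EX]; j=1 S=77.6900 intr=37.4000 cont=37.0930 V=37.4000[EX]; j=2 S=101.3878 intr=13.7022 cont=17.1542 V=17.1542[hold]  S*(2)=77.6900
k=1: j=0 S=68.0072 intr=47.0828 cont=46.7758 V=47.0828[EX]; j=1 S=88.7514 intr=26.3386 cont=27.6730 V=27.6730[hold]  S*(1)=68.0072
k=0: j=0 S=77.6900 intr=37.4000 cont=37.7275 V=37.7275[hold]  S*(0)=-

price = 37.7275
boundary = - 68.0072 77.6900 88.7514 77.6900
tree:
37.7275
47.0828 27.6730
55.5588 37.4000 17.1542
62.9784 47.0828 26.3386 7.1718
69.4733 55.5588 37.4000 13.7439 0.0000
75.1587 62.9784 47.0828 26.3386 0.0000 0.0000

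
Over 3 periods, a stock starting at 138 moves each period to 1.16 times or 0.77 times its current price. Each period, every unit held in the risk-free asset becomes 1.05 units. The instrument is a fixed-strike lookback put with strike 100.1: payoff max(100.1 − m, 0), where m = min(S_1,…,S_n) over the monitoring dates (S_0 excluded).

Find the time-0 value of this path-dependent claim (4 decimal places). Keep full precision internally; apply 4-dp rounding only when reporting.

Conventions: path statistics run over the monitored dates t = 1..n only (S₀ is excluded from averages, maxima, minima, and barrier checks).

No-arbitrage gives p* = (R−d)/(u−d) = 0.7179: enumerate every path, weight its payoff by its p*-probability, and discount by R^3.
Enumerate all 2^3 = 8 price paths (U = up ×1.16, D = down ×0.77); each path with k up-moves has probability p*^k·(1−p*)^(3−k).
DDD: m=63.0016, payoff=37.0984, prob=0.022438
UDD: m=94.9114, payoff=5.1886, prob=0.057115
DUD: m=94.9114, payoff=5.1886, prob=0.057115
UUD: m=142.9835, payoff=0.0000, prob=0.145383
DDU: m=81.8202, payoff=18.2798, prob=0.057115
UDU: m=123.2616, payoff=0.0000, prob=0.145383
DUU: m=106.2600, payoff=0.0000, prob=0.145383
UUU: m=160.0800, payoff=0.0000, prob=0.370067
Price = Σ prob·payoff / R^3 = 2.469154 / 1.157625 = 2.1329

price = 2.1329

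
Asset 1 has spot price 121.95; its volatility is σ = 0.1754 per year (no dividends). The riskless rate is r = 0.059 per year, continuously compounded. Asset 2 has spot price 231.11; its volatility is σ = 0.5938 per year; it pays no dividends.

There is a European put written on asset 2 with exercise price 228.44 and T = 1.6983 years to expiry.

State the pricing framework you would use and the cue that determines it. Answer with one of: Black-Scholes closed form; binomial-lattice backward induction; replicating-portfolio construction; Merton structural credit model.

framework: Black-Scholes closed form

Key observation: with asset 2 following a GBM at constant σ and r, the European put struck at 228.44 prices in closed form — nothing here needs a stepwise model or a balance sheet.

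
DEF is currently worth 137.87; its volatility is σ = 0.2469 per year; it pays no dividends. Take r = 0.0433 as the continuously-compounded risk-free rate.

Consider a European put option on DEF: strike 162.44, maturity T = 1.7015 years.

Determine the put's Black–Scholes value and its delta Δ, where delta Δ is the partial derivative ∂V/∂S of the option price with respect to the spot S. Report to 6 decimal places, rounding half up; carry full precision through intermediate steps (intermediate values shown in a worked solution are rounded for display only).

price = 25.702484
Δ = -0.547530

σ√T = 0.2469·√1.7015 = 0.322060
d₁ = (ln(S/K) + (r+σ²/2)T) / (σ√T) = (ln(137.87/162.44) + (0.0433+0.2469²/2)·1.7015) / 0.322060 = (-0.163997 + 0.125536) / 0.322060 = -0.119422
d₂ = d₁ − σ√T = -0.119422 − 0.322060 = -0.441482
e^{−rT} = 0.928974
N(−d₁) = 0.547530,  N(−d₂) = 0.670568
Put price V = K·e^{−rT}·N(−d₂) − S·N(−d₁) = 101.190387 − 75.487903 = 25.702484
Δ = −N(−d₁) = -0.547530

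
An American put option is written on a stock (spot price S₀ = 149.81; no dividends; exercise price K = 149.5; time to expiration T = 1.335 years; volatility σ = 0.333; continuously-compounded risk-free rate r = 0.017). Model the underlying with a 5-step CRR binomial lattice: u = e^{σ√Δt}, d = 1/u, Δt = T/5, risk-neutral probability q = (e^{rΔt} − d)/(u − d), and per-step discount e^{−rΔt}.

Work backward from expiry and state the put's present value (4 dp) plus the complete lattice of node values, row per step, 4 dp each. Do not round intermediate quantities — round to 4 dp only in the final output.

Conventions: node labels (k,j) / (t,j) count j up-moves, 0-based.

Δt=0.26700, u=1.18776, d=0.84192, q=0.47024, disc=e^(-rΔt)=0.99547
k=5 terminal: V=max(K-S,0) → 86.1276 60.0961 23.3717 0.0000 0.0000 0.0000
k=4: j=0 S=75.2711 intr=74.2289 cont=73.5519 V=74.2289[EX]; j=1 S=106.1902 intr=43.3098 cont=42.6327 V=43.3098[EX]; j=2 S=149.8100 intr=0.0000 cont=12.3252 V=12.3252[hold]; j=3 S=211.3475 intr=0.0000 cont=0.0000 V=0.0000[hold]; j=4 S=298.1627 intr=0.0000 cont=0.0000 V=0.0000[hold]
k=3: j=0 S=89.4039 intr=60.0961 cont=59.4191 V=60.0961[EX]; j=1 S=126.1283 intr=23.3717 cont=28.6093 V=28.6093[hold]; j=2 S=177.9381 intr=0.0000 cont=6.4998 V=6.4998[hold]; j=3 S=251.0298 intr=0.0000 cont=0.0000 V=0.0000[hold]
k=2: j=0 S=106.1902 intr=43.3098 cont=45.0846 V=45.0846[hold]; j=1 S=149.8100 intr=0.0000 cont=18.1300 V=18.1300[hold]; j=2 S=211.3475 intr=0.0000 cont=3.4277 V=3.4277[hold]
k=1: j=0 S=126.1283 intr=23.3717 cont=32.2626 V=32.2626[hold]; j=1 S=177.9381 intr=0.0000 cont=11.1656 V=11.1656[hold]
k=0: j=0 S=149.8100 intr=0.0000 cont=22.2407 V=22.2407[hold]

price = 22.2407
tree:
22.2407
32.2626 11.1656
45.0846 18.1300 3.4277
60.0961 28.6093 6.4998 0.0000
74.2289 43.3098 12.3252 0.0000 0.0000
86.1276 60.0961 23.3717 0.0000 0.0000 0.0000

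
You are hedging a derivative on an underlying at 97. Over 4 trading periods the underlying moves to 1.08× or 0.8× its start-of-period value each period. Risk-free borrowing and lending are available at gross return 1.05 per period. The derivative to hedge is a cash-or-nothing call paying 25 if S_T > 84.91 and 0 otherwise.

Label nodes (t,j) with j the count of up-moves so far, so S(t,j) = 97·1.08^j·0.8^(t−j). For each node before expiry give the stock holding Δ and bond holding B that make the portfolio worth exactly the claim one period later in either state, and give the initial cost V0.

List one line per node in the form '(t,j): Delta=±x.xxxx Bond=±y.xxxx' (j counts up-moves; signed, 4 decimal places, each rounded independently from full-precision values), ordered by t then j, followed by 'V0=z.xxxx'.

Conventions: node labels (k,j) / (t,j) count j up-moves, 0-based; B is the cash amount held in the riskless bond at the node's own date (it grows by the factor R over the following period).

(0,0): Delta=0.2037 Bond=-0.4183
(1,0): Delta=0.8320 Bond=-49.1890
(1,1): Delta=0.1479 Bond=5.4108
(2,0): Delta=0.0000 Bond=0.0000
(2,1): Delta=0.9059 Bond=-57.8463
(2,2): Delta=0.0805 Bond=13.3046
(3,0): Delta=0.0000 Bond=0.0000
(3,1): Delta=0.0000 Bond=0.0000
(3,2): Delta=0.9864 Bond=-68.0272
(3,3): Delta=0.0000 Bond=23.8095
V0=19.3452

Arbitrage-free pricing uses the up-move probability p* = (R−d)/(u−d) = 0.8929, discounting each step at R = 1.05.
Terminal payoffs: V(4,0)=0.0000, V(4,1)=0.0000, V(4,2)=0.0000, V(4,3)=25.0000, V(4,4)=25.0000
(3,0): S=49.6640. Δ = (V_up−V_dn)/(S_up−S_dn) = (0.0000−0.0000)/(53.6371−39.7312) = 0.0000. V = [p*·0.0000 + (1−p*)·0.0000]/1.05 = 0.0000. B = V − Δ·S = 0.0000.
(3,1): S=67.0464. Δ = (V_up−V_dn)/(S_up−S_dn) = (0.0000−0.0000)/(72.4101−53.6371) = 0.0000. V = [p*·0.0000 + (1−p*)·0.0000]/1.05 = 0.0000. B = V − Δ·S = 0.0000.
(3,2): S=90.5126. Δ = (V_up−V_dn)/(S_up−S_dn) = (25.0000−0.0000)/(97.7537−72.4101) = 0.9864. V = [p*·25.0000 + (1−p*)·0.0000]/1.05 = 21.2585. B = V − Δ·S = -68.0272.
(3,3): S=122.1921. Δ = (V_up−V_dn)/(S_up−S_dn) = (25.0000−25.0000)/(131.9674−97.7537) = 0.0000. V = [p*·25.0000 + (1−p*)·25.0000]/1.05 = 23.8095. B = V − Δ·S = 23.8095.
(2,0): S=62.0800. Δ = (V_up−V_dn)/(S_up−S_dn) = (0.0000−0.0000)/(67.0464−49.6640) = 0.0000. V = [p*·0.0000 + (1−p*)·0.0000]/1.05 = 0.0000. B = V − Δ·S = 0.0000.
(2,1): S=83.8080. Δ = (V_up−V_dn)/(S_up−S_dn) = (21.2585−0.0000)/(90.5126−67.0464) = 0.9059. V = [p*·21.2585 + (1−p*)·0.0000]/1.05 = 18.0770. B = V − Δ·S = -57.8463.
(2,2): S=113.1408. Δ = (V_up−V_dn)/(S_up−S_dn) = (23.8095−21.2585)/(122.1921−90.5126) = 0.0805. V = [p*·23.8095 + (1−p*)·21.2585]/1.05 = 22.4154. B = V − Δ·S = 13.3046.
(1,0): S=77.6000. Δ = (V_up−V_dn)/(S_up−S_dn) = (18.0770−0.0000)/(83.8080−62.0800) = 0.8320. V = [p*·18.0770 + (1−p*)·0.0000]/1.05 = 15.3716. B = V − Δ·S = -49.1890.
(1,1): S=104.7600. Δ = (V_up−V_dn)/(S_up−S_dn) = (22.4154−18.0770)/(113.1408−83.8080) = 0.1479. V = [p*·22.4154 + (1−p*)·18.0770]/1.05 = 20.9053. B = V − Δ·S = 5.4108.
(0,0): S=97.0000. Δ = (V_up−V_dn)/(S_up−S_dn) = (20.9053−15.3716)/(104.7600−77.6000) = 0.2037. V = [p*·20.9053 + (1−p*)·15.3716]/1.05 = 19.3452. B = V − Δ·S = -0.4183.
Verification: the root portfolio costs Δ(0,0)·S0 + B(0,0) = 19.3452, matching V0.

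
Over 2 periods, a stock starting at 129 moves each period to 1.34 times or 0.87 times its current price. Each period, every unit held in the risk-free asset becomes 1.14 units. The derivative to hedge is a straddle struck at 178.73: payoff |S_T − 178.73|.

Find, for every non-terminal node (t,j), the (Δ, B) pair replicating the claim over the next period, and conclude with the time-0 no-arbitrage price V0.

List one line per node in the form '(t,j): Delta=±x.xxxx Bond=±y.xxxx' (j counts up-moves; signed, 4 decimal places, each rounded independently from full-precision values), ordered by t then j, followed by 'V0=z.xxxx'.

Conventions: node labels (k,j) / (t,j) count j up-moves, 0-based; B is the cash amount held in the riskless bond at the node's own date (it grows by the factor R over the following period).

Risk-neutral probability p* = (R−d)/(u−d) = (1.14−0.87)/(1.34−0.87) = 0.5745.
Terminal payoffs: V(2,0)=81.0899, V(2,1)=28.3418, V(2,2)=52.9024
Node (1,0) S=112.2300: V=(p*·28.3418+(1−p*)·81.0899)/1.14=44.5507; Δ=(28.3418−81.0899)/(150.3882−97.6401)=-1.0000; B=V−Δ·S=156.7807
Node (1,1) S=172.8600: V=(p*·52.9024+(1−p*)·28.3418)/1.14=37.2378; Δ=(52.9024−28.3418)/(231.6324−150.3882)=0.3023; B=V−Δ·S=-15.0188
Node (0,0) S=129.0000: V=(p*·37.2378+(1−p*)·44.5507)/1.14=35.3944; Δ=(37.2378−44.5507)/(172.8600−112.2300)=-0.1206; B=V−Δ·S=50.9538
Sanity check at the root: Δ(0,0)·S0 + B(0,0) reproduces V0 = 35.3944.

(0,0): Delta=-0.1206 Bond=50.9538
(1,0): Delta=-1.0000 Bond=156.7807
(1,1): Delta=0.3023 Bond=-15.0188
V0=35.3944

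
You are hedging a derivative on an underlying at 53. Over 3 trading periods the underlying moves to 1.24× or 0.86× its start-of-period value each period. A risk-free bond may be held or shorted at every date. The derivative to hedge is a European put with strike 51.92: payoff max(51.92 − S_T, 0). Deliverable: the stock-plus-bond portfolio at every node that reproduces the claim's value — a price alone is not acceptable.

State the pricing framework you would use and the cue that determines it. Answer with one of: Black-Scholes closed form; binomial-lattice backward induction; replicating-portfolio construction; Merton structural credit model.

Key observation: a price alone would not answer the question — the per-node share/bond construction on the spot-53, 1.24/0.86 tree is required, and only the replicating-portfolio method yields it.

framework: replicating-portfolio construction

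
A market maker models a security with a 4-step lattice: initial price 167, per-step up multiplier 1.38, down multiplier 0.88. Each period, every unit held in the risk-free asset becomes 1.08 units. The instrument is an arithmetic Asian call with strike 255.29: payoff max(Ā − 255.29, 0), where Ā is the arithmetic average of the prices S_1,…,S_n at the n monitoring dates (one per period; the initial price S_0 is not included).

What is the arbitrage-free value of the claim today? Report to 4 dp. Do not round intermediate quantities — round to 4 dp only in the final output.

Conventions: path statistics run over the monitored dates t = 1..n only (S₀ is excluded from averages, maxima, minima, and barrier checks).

Under the martingale measure an up-move has probability p* = 0.4000; value the claim as the probability-weighted average of per-path payoffs, discounted 4 periods at R = 1.08.
Enumerate all 2^4 = 16 price paths (U = up ×1.38, D = down ×0.88); each path with k up-moves has probability p*^k·(1−p*)^(4−k).
DDDD: Ā=122.5599, payoff=0.0000, prob=0.129600
UDDD: Ā=192.1963, payoff=0.0000, prob=0.086400
DUDD: Ā=171.3213, payoff=0.0000, prob=0.086400
UUDD: Ā=268.6629, payoff=13.3729, prob=0.057600
DDUD: Ā=152.9513, payoff=0.0000, prob=0.086400
UDUD: Ā=239.8554, payoff=0.0000, prob=0.057600
DUUD: Ā=218.9804, payoff=0.0000, prob=0.057600
UUUD: Ā=343.4011, payoff=88.1111, prob=0.038400
DDDU: Ā=136.7857, payoff=0.0000, prob=0.086400
UDDU: Ā=214.5048, payoff=0.0000, prob=0.057600
DUDU: Ā=193.6298, payoff=0.0000, prob=0.057600
UUDU: Ā=303.6467, payoff=48.3567, prob=0.038400
DDUU: Ā=175.2598, payoff=0.0000, prob=0.057600
UDUU: Ā=274.8392, payoff=19.5492, prob=0.038400
DUUU: Ā=253.9642, payoff=0.0000, prob=0.038400
UUUU: Ā=398.2621, payoff=142.9721, prob=0.025600
Price = Σ prob·payoff / R^4 = 10.421417 / 1.360489 = 7.6601

price = 7.6601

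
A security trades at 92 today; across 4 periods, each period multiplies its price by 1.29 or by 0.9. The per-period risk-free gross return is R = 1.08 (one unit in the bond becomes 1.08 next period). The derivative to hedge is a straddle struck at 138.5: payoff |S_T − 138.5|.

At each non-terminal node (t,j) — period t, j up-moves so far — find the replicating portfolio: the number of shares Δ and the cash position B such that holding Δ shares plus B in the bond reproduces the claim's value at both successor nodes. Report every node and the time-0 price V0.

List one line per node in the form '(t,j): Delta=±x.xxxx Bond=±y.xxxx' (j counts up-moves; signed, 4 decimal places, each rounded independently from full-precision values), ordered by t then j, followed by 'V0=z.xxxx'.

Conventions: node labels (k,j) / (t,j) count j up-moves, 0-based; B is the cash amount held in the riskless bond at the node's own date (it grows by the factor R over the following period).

No-arbitrage ⇒ martingale measure with p* = (R−d)/(u−d) = 0.4615.
Expiry values: V(4,0)=78.1388, V(4,1)=51.9823, V(4,2)=14.4913, V(4,3)=39.2458, V(4,4)=116.2691
Node (3,0) S=67.0680: V=(p*·51.9823+(1−p*)·78.1388)/1.08=61.1727; Δ=(51.9823−78.1388)/(86.5177−60.3612)=-1.0000; B=V−Δ·S=128.2407
Node (3,1) S=96.1308: V=(p*·14.4913+(1−p*)·51.9823)/1.08=32.1099; Δ=(14.4913−51.9823)/(124.0087−86.5177)=-1.0000; B=V−Δ·S=128.2407
Node (3,2) S=137.7875: V=(p*·39.2458+(1−p*)·14.4913)/1.08=23.9967; Δ=(39.2458−14.4913)/(177.7458−124.0087)=0.4607; B=V−Δ·S=-39.4766
Node (3,3) S=197.4954: V=(p*·116.2691+(1−p*)·39.2458)/1.08=69.2546; Δ=(116.2691−39.2458)/(254.7691−177.7458)=1.0000; B=V−Δ·S=-128.2407
Node (2,0) S=74.5200: V=(p*·32.1099+(1−p*)·61.1727)/1.08=44.2214; Δ=(32.1099−61.1727)/(96.1308−67.0680)=-1.0000; B=V−Δ·S=118.7414
Node (2,1) S=106.8120: V=(p*·23.9967+(1−p*)·32.1099)/1.08=26.2642; Δ=(23.9967−32.1099)/(137.7875−96.1308)=-0.1948; B=V−Δ·S=47.0674
Node (2,2) S=153.0972: V=(p*·69.2546+(1−p*)·23.9967)/1.08=41.5602; Δ=(69.2546−23.9967)/(197.4954−137.7875)=0.7580; B=V−Δ·S=-74.4858
Node (1,0) S=82.8000: V=(p*·26.2642+(1−p*)·44.2214)/1.08=33.2718; Δ=(26.2642−44.2214)/(106.8120−74.5200)=-0.5561; B=V−Δ·S=79.3158
Node (1,1) S=118.6800: V=(p*·41.5602+(1−p*)·26.2642)/1.08=30.8555; Δ=(41.5602−26.2642)/(153.0972−106.8120)=0.3305; B=V−Δ·S=-8.3649
Node (0,0) S=92.0000: V=(p*·30.8555+(1−p*)·33.2718)/1.08=29.7746; Δ=(30.8555−33.2718)/(118.6800−82.8000)=-0.0673; B=V−Δ·S=35.9702
Check: Δ(0,0)·S0 + B(0,0) = 29.7746 = V0.

(0,0): Delta=-0.0673 Bond=35.9702
(1,0): Delta=-0.5561 Bond=79.3158
(1,1): Delta=0.3305 Bond=-8.3649
(2,0): Delta=-1.0000 Bond=118.7414
(2,1): Delta=-0.1948 Bond=47.0674
(2,2): Delta=0.7580 Bond=-74.4858
(3,0): Delta=-1.0000 Bond=128.2407
(3,1): Delta=-1.0000 Bond=128.2407
(3,2): Delta=0.4607 Bond=-39.4766
(3,3): Delta=1.0000 Bond=-128.2407
V0=29.7746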